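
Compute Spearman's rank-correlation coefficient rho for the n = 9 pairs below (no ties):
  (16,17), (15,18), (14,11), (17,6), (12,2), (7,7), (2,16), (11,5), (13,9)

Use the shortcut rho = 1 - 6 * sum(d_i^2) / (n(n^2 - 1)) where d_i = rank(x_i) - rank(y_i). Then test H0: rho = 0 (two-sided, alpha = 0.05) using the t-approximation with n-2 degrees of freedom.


Step 1: Rank x and y separately (midranks; no ties here).
rank(x): 16->8, 15->7, 14->6, 17->9, 12->4, 7->2, 2->1, 11->3, 13->5
rank(y): 17->8, 18->9, 11->6, 6->3, 2->1, 7->4, 16->7, 5->2, 9->5
Step 2: d_i = R_x(i) - R_y(i); compute d_i^2.
  (8-8)^2=0, (7-9)^2=4, (6-6)^2=0, (9-3)^2=36, (4-1)^2=9, (2-4)^2=4, (1-7)^2=36, (3-2)^2=1, (5-5)^2=0
sum(d^2) = 90.
Step 3: rho = 1 - 6*90 / (9*(9^2 - 1)) = 1 - 540/720 = 0.250000.
Step 4: Under H0, t = rho * sqrt((n-2)/(1-rho^2)) = 0.6831 ~ t(7).
Step 5: Two-sided p-value from the t-distribution with 7 df = 0.516490.
Step 6: alpha = 0.05. fail to reject H0.

rho = 0.2500, p = 0.516490, fail to reject H0 at alpha = 0.05.


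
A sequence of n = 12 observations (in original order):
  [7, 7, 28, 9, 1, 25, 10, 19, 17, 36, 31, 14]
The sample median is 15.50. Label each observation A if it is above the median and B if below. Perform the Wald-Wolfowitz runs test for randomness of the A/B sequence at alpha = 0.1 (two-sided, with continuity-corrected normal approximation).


Step 1: Compute median = 15.50; label A = above, B = below.
Labels in order: BBABBABAAAAB  (n_A = 6, n_B = 6)
Step 2: Count runs R = 7.
Step 3: Under H0 (random ordering), E[R] = 2*n_A*n_B/(n_A+n_B) + 1 = 2*6*6/12 + 1 = 7.0000.
        Var[R] = 2*n_A*n_B*(2*n_A*n_B - n_A - n_B) / ((n_A+n_B)^2 * (n_A+n_B-1)) = 4320/1584 = 2.7273.
        SD[R] = 1.6514.
Step 4: R = E[R], so z = 0 with no continuity correction.
Step 5: Two-sided p-value via normal approximation = 2*(1 - Phi(|z|)) = 1.000000.
Step 6: alpha = 0.1. fail to reject H0.

R = 7, z = 0.0000, p = 1.000000, fail to reject H0.


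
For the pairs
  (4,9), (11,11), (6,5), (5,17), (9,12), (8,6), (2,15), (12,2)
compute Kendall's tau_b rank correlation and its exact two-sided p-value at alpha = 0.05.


Step 1: Enumerate the 28 unordered pairs (i,j) with i<j and classify each by sign(x_j-x_i) * sign(y_j-y_i).
  (1,2):dx=+7,dy=+2->C; (1,3):dx=+2,dy=-4->D; (1,4):dx=+1,dy=+8->C; (1,5):dx=+5,dy=+3->C
  (1,6):dx=+4,dy=-3->D; (1,7):dx=-2,dy=+6->D; (1,8):dx=+8,dy=-7->D; (2,3):dx=-5,dy=-6->C
  (2,4):dx=-6,dy=+6->D; (2,5):dx=-2,dy=+1->D; (2,6):dx=-3,dy=-5->C; (2,7):dx=-9,dy=+4->D
  (2,8):dx=+1,dy=-9->D; (3,4):dx=-1,dy=+12->D; (3,5):dx=+3,dy=+7->C; (3,6):dx=+2,dy=+1->C
  (3,7):dx=-4,dy=+10->D; (3,8):dx=+6,dy=-3->D; (4,5):dx=+4,dy=-5->D; (4,6):dx=+3,dy=-11->D
  (4,7):dx=-3,dy=-2->C; (4,8):dx=+7,dy=-15->D; (5,6):dx=-1,dy=-6->C; (5,7):dx=-7,dy=+3->D
  (5,8):dx=+3,dy=-10->D; (6,7):dx=-6,dy=+9->D; (6,8):dx=+4,dy=-4->D; (7,8):dx=+10,dy=-13->D
Step 2: C = 9, D = 19, total pairs = 28.
Step 3: tau = (C - D)/(n(n-1)/2) = (9 - 19)/28 = -0.357143.
Step 4: Exact two-sided p-value (enumerate n! = 40320 permutations of y under H0): p = 0.275099.
Step 5: alpha = 0.05. fail to reject H0.

tau_b = -0.3571 (C=9, D=19), p = 0.275099, fail to reject H0.


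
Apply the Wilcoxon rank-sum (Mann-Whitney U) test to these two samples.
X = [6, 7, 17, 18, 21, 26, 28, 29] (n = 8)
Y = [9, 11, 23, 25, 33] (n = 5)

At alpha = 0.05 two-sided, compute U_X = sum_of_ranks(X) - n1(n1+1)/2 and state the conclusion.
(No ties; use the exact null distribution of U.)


Step 1: Combine and sort all 13 observations; assign midranks.
sorted (value, group): (6,X), (7,X), (9,Y), (11,Y), (17,X), (18,X), (21,X), (23,Y), (25,Y), (26,X), (28,X), (29,X), (33,Y)
ranks: 6->1, 7->2, 9->3, 11->4, 17->5, 18->6, 21->7, 23->8, 25->9, 26->10, 28->11, 29->12, 33->13
Step 2: Rank sum for X: R1 = 1 + 2 + 5 + 6 + 7 + 10 + 11 + 12 = 54.
Step 3: U_X = R1 - n1(n1+1)/2 = 54 - 8*9/2 = 54 - 36 = 18.
       U_Y = n1*n2 - U_X = 40 - 18 = 22.
Step 4: No ties, so the exact null distribution of U (based on enumerating the C(13,8) = 1287 equally likely rank assignments) gives the two-sided p-value.
Step 5: p-value = 0.832945; compare to alpha = 0.05. fail to reject H0.

U_X = 18, p = 0.832945, fail to reject H0 at alpha = 0.05.


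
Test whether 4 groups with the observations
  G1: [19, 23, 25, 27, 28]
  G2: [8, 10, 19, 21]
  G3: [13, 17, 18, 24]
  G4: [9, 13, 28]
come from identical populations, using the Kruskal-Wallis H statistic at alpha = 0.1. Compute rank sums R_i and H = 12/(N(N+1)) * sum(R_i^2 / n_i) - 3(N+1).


Step 1: Combine all N = 16 observations and assign midranks.
sorted (value, group, rank): (8,G2,1), (9,G4,2), (10,G2,3), (13,G3,4.5), (13,G4,4.5), (17,G3,6), (18,G3,7), (19,G1,8.5), (19,G2,8.5), (21,G2,10), (23,G1,11), (24,G3,12), (25,G1,13), (27,G1,14), (28,G1,15.5), (28,G4,15.5)
Step 2: Sum ranks within each group.
R_1 = 62 (n_1 = 5)
R_2 = 22.5 (n_2 = 4)
R_3 = 29.5 (n_3 = 4)
R_4 = 22 (n_4 = 3)
Step 3: H = 12/(N(N+1)) * sum(R_i^2/n_i) - 3(N+1)
     = 12/(16*17) * (62^2/5 + 22.5^2/4 + 29.5^2/4 + 22^2/3) - 3*17
     = 0.044118 * 1274.26 - 51
     = 5.217279.
Step 4: Ties present; correction factor C = 1 - 18/(16^3 - 16) = 0.995588. Corrected H = 5.217279 / 0.995588 = 5.240399.
Step 5: Under H0, H ~ chi^2(3); p-value = 0.155017.
Step 6: alpha = 0.1. fail to reject H0.

H = 5.2404, df = 3, p = 0.155017, fail to reject H0.


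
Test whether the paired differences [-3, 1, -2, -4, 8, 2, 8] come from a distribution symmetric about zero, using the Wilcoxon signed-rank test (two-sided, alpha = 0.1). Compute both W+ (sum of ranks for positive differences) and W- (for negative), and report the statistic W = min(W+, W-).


Step 1: Drop any zero differences (none here) and take |d_i|.
|d| = [3, 1, 2, 4, 8, 2, 8]
Step 2: Midrank |d_i| (ties get averaged ranks).
ranks: |3|->4, |1|->1, |2|->2.5, |4|->5, |8|->6.5, |2|->2.5, |8|->6.5
Step 3: Attach original signs; sum ranks with positive sign and with negative sign.
W+ = 1 + 6.5 + 2.5 + 6.5 = 16.5
W- = 4 + 2.5 + 5 = 11.5
(Check: W+ + W- = 28 should equal n(n+1)/2 = 28.)
Step 4: Test statistic W = min(W+, W-) = 11.5.
Step 5: Ties in |d|, so use the tie-corrected normal approximation.
        E[W] = n(n+1)/4 = 7*8/4 = 14.
        Tie groups: |d|=2 (t=2), |d|=8 (t=2); sum(t^3 - t) = 12.
        Var[W] = n(n+1)(2n+1)/24 - sum(t^3-t)/48 = 840/24 - 12/48 = 34.75.
        z = (W - E[W]) / sqrt(Var[W]) = (11.5 - 14) / 5.8949 = -0.4241.
        Two-sided p = 2*Phi(z) = 0.671497.
Step 6: alpha = 0.1. fail to reject H0.

W+ = 16.5, W- = 11.5, W = min = 11.5, p = 0.671497, fail to reject H0.


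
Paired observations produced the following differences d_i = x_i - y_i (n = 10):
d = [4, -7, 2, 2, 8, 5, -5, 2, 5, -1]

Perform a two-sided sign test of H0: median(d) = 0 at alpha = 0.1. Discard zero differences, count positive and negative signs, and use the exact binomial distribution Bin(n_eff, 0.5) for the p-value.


Step 1: Discard zero differences. Original n = 10; n_eff = number of nonzero differences = 10.
Nonzero differences (with sign): +4, -7, +2, +2, +8, +5, -5, +2, +5, -1
Step 2: Count signs: positive = 7, negative = 3.
Step 3: Under H0: P(positive) = 0.5, so the number of positives S ~ Bin(10, 0.5).
Step 4: Two-sided exact p-value = sum of Bin(10,0.5) probabilities at or below the observed probability = 0.343750.
Step 5: alpha = 0.1. fail to reject H0.

n_eff = 10, pos = 7, neg = 3, p = 0.343750, fail to reject H0.


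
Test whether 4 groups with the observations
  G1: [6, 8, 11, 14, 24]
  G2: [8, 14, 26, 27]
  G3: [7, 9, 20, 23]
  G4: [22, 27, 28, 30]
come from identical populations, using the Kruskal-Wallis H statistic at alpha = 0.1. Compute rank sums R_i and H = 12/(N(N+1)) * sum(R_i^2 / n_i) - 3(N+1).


Step 1: Combine all N = 17 observations and assign midranks.
sorted (value, group, rank): (6,G1,1), (7,G3,2), (8,G1,3.5), (8,G2,3.5), (9,G3,5), (11,G1,6), (14,G1,7.5), (14,G2,7.5), (20,G3,9), (22,G4,10), (23,G3,11), (24,G1,12), (26,G2,13), (27,G2,14.5), (27,G4,14.5), (28,G4,16), (30,G4,17)
Step 2: Sum ranks within each group.
R_1 = 30 (n_1 = 5)
R_2 = 38.5 (n_2 = 4)
R_3 = 27 (n_3 = 4)
R_4 = 57.5 (n_4 = 4)
Step 3: H = 12/(N(N+1)) * sum(R_i^2/n_i) - 3(N+1)
     = 12/(17*18) * (30^2/5 + 38.5^2/4 + 27^2/4 + 57.5^2/4) - 3*18
     = 0.039216 * 1559.38 - 54
     = 7.151961.
Step 4: Ties present; correction factor C = 1 - 18/(17^3 - 17) = 0.996324. Corrected H = 7.151961 / 0.996324 = 7.178352.
Step 5: Under H0, H ~ chi^2(3); p-value = 0.066425.
Step 6: alpha = 0.1. reject H0.

H = 7.1784, df = 3, p = 0.066425, reject H0.


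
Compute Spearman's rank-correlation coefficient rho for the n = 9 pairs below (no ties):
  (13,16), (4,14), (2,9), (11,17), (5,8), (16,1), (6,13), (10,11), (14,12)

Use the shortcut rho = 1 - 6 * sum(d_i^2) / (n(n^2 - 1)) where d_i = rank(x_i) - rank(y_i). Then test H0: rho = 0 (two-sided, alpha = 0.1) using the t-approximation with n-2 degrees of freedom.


Step 1: Rank x and y separately (midranks; no ties here).
rank(x): 13->7, 4->2, 2->1, 11->6, 5->3, 16->9, 6->4, 10->5, 14->8
rank(y): 16->8, 14->7, 9->3, 17->9, 8->2, 1->1, 13->6, 11->4, 12->5
Step 2: d_i = R_x(i) - R_y(i); compute d_i^2.
  (7-8)^2=1, (2-7)^2=25, (1-3)^2=4, (6-9)^2=9, (3-2)^2=1, (9-1)^2=64, (4-6)^2=4, (5-4)^2=1, (8-5)^2=9
sum(d^2) = 118.
Step 3: rho = 1 - 6*118 / (9*(9^2 - 1)) = 1 - 708/720 = 0.016667.
Step 4: Under H0, t = rho * sqrt((n-2)/(1-rho^2)) = 0.0441 ~ t(7).
Step 5: Two-sided p-value from the t-distribution with 7 df = 0.966055.
Step 6: alpha = 0.1. fail to reject H0.

rho = 0.0167, p = 0.966055, fail to reject H0 at alpha = 0.1.


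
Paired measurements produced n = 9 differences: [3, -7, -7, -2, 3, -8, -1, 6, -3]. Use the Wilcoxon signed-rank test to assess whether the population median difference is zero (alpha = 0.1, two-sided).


Step 1: Drop any zero differences (none here) and take |d_i|.
|d| = [3, 7, 7, 2, 3, 8, 1, 6, 3]
Step 2: Midrank |d_i| (ties get averaged ranks).
ranks: |3|->4, |7|->7.5, |7|->7.5, |2|->2, |3|->4, |8|->9, |1|->1, |6|->6, |3|->4
Step 3: Attach original signs; sum ranks with positive sign and with negative sign.
W+ = 4 + 4 + 6 = 14
W- = 7.5 + 7.5 + 2 + 9 + 1 + 4 = 31
(Check: W+ + W- = 45 should equal n(n+1)/2 = 45.)
Step 4: Test statistic W = min(W+, W-) = 14.
Step 5: Ties in |d|, so use the tie-corrected normal approximation.
        E[W] = n(n+1)/4 = 9*10/4 = 22.5.
        Tie groups: |d|=3 (t=3), |d|=7 (t=2); sum(t^3 - t) = 30.
        Var[W] = n(n+1)(2n+1)/24 - sum(t^3-t)/48 = 1710/24 - 30/48 = 70.625.
        z = (W - E[W]) / sqrt(Var[W]) = (14 - 22.5) / 8.4039 = -1.0114.
        Two-sided p = 2*Phi(z) = 0.311806.
Step 6: alpha = 0.1. fail to reject H0.

W+ = 14, W- = 31, W = min = 14, p = 0.311806, fail to reject H0.


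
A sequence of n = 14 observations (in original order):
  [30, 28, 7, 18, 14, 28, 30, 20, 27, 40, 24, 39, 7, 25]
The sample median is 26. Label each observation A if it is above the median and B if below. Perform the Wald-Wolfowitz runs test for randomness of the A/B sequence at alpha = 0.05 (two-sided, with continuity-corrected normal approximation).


Step 1: Compute median = 26; label A = above, B = below.
Labels in order: AABBBAABAABABB  (n_A = 7, n_B = 7)
Step 2: Count runs R = 8.
Step 3: Under H0 (random ordering), E[R] = 2*n_A*n_B/(n_A+n_B) + 1 = 2*7*7/14 + 1 = 8.0000.
        Var[R] = 2*n_A*n_B*(2*n_A*n_B - n_A - n_B) / ((n_A+n_B)^2 * (n_A+n_B-1)) = 8232/2548 = 3.2308.
        SD[R] = 1.7974.
Step 4: R = E[R], so z = 0 with no continuity correction.
Step 5: Two-sided p-value via normal approximation = 2*(1 - Phi(|z|)) = 1.000000.
Step 6: alpha = 0.05. fail to reject H0.

R = 8, z = 0.0000, p = 1.000000, fail to reject H0.


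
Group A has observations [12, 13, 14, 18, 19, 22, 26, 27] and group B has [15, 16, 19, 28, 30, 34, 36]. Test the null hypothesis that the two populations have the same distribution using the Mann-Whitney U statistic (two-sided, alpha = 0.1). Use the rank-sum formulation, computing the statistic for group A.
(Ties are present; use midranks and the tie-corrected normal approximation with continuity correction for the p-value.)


Step 1: Combine and sort all 15 observations; assign midranks.
sorted (value, group): (12,X), (13,X), (14,X), (15,Y), (16,Y), (18,X), (19,X), (19,Y), (22,X), (26,X), (27,X), (28,Y), (30,Y), (34,Y), (36,Y)
ranks: 12->1, 13->2, 14->3, 15->4, 16->5, 18->6, 19->7.5, 19->7.5, 22->9, 26->10, 27->11, 28->12, 30->13, 34->14, 36->15
Step 2: Rank sum for X: R1 = 1 + 2 + 3 + 6 + 7.5 + 9 + 10 + 11 = 49.5.
Step 3: U_X = R1 - n1(n1+1)/2 = 49.5 - 8*9/2 = 49.5 - 36 = 13.5.
       U_Y = n1*n2 - U_X = 56 - 13.5 = 42.5.
Step 4: Ties are present, so use the tie-corrected normal approximation (with continuity correction) for the p-value.
Step 5: p-value = 0.104882; compare to alpha = 0.1. fail to reject H0.

U_X = 13.5, p = 0.104882, fail to reject H0 at alpha = 0.1.


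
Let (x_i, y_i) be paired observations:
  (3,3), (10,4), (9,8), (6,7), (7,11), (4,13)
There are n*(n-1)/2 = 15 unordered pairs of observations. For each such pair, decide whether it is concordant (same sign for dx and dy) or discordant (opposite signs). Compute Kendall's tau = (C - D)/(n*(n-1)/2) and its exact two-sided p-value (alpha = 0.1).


Step 1: Enumerate the 15 unordered pairs (i,j) with i<j and classify each by sign(x_j-x_i) * sign(y_j-y_i).
  (1,2):dx=+7,dy=+1->C; (1,3):dx=+6,dy=+5->C; (1,4):dx=+3,dy=+4->C; (1,5):dx=+4,dy=+8->C
  (1,6):dx=+1,dy=+10->C; (2,3):dx=-1,dy=+4->D; (2,4):dx=-4,dy=+3->D; (2,5):dx=-3,dy=+7->D
  (2,6):dx=-6,dy=+9->D; (3,4):dx=-3,dy=-1->C; (3,5):dx=-2,dy=+3->D; (3,6):dx=-5,dy=+5->D
  (4,5):dx=+1,dy=+4->C; (4,6):dx=-2,dy=+6->D; (5,6):dx=-3,dy=+2->D
Step 2: C = 7, D = 8, total pairs = 15.
Step 3: tau = (C - D)/(n(n-1)/2) = (7 - 8)/15 = -0.066667.
Step 4: Exact two-sided p-value (enumerate n! = 720 permutations of y under H0): p = 1.000000.
Step 5: alpha = 0.1. fail to reject H0.

tau_b = -0.0667 (C=7, D=8), p = 1.000000, fail to reject H0.


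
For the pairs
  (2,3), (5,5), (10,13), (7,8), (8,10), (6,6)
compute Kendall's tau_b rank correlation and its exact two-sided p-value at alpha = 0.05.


Step 1: Enumerate the 15 unordered pairs (i,j) with i<j and classify each by sign(x_j-x_i) * sign(y_j-y_i).
  (1,2):dx=+3,dy=+2->C; (1,3):dx=+8,dy=+10->C; (1,4):dx=+5,dy=+5->C; (1,5):dx=+6,dy=+7->C
  (1,6):dx=+4,dy=+3->C; (2,3):dx=+5,dy=+8->C; (2,4):dx=+2,dy=+3->C; (2,5):dx=+3,dy=+5->C
  (2,6):dx=+1,dy=+1->C; (3,4):dx=-3,dy=-5->C; (3,5):dx=-2,dy=-3->C; (3,6):dx=-4,dy=-7->C
  (4,5):dx=+1,dy=+2->C; (4,6):dx=-1,dy=-2->C; (5,6):dx=-2,dy=-4->C
Step 2: C = 15, D = 0, total pairs = 15.
Step 3: tau = (C - D)/(n(n-1)/2) = (15 - 0)/15 = 1.000000.
Step 4: Exact two-sided p-value (enumerate n! = 720 permutations of y under H0): p = 0.002778.
Step 5: alpha = 0.05. reject H0.

tau_b = 1.0000 (C=15, D=0), p = 0.002778, reject H0.


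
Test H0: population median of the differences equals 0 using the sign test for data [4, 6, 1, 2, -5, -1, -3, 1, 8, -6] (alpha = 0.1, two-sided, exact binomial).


Step 1: Discard zero differences. Original n = 10; n_eff = number of nonzero differences = 10.
Nonzero differences (with sign): +4, +6, +1, +2, -5, -1, -3, +1, +8, -6
Step 2: Count signs: positive = 6, negative = 4.
Step 3: Under H0: P(positive) = 0.5, so the number of positives S ~ Bin(10, 0.5).
Step 4: Two-sided exact p-value = sum of Bin(10,0.5) probabilities at or below the observed probability = 0.753906.
Step 5: alpha = 0.1. fail to reject H0.

n_eff = 10, pos = 6, neg = 4, p = 0.753906, fail to reject H0.


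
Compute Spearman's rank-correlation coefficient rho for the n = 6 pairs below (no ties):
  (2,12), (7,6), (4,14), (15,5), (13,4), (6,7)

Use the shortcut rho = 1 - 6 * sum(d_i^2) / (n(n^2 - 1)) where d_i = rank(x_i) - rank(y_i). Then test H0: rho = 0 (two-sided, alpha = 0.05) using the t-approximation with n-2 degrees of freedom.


Step 1: Rank x and y separately (midranks; no ties here).
rank(x): 2->1, 7->4, 4->2, 15->6, 13->5, 6->3
rank(y): 12->5, 6->3, 14->6, 5->2, 4->1, 7->4
Step 2: d_i = R_x(i) - R_y(i); compute d_i^2.
  (1-5)^2=16, (4-3)^2=1, (2-6)^2=16, (6-2)^2=16, (5-1)^2=16, (3-4)^2=1
sum(d^2) = 66.
Step 3: rho = 1 - 6*66 / (6*(6^2 - 1)) = 1 - 396/210 = -0.885714.
Step 4: Under H0, t = rho * sqrt((n-2)/(1-rho^2)) = -3.8158 ~ t(4).
Step 5: Two-sided p-value from the t-distribution with 4 df = 0.018845.
Step 6: alpha = 0.05. reject H0.

rho = -0.8857, p = 0.018845, reject H0 at alpha = 0.05.


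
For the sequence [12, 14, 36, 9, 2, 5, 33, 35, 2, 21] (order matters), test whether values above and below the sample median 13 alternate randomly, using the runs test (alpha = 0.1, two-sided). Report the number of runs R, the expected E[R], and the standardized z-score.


Step 1: Compute median = 13; label A = above, B = below.
Labels in order: BAABBBAABA  (n_A = 5, n_B = 5)
Step 2: Count runs R = 6.
Step 3: Under H0 (random ordering), E[R] = 2*n_A*n_B/(n_A+n_B) + 1 = 2*5*5/10 + 1 = 6.0000.
        Var[R] = 2*n_A*n_B*(2*n_A*n_B - n_A - n_B) / ((n_A+n_B)^2 * (n_A+n_B-1)) = 2000/900 = 2.2222.
        SD[R] = 1.4907.
Step 4: R = E[R], so z = 0 with no continuity correction.
Step 5: Two-sided p-value via normal approximation = 2*(1 - Phi(|z|)) = 1.000000.
Step 6: alpha = 0.1. fail to reject H0.

R = 6, z = 0.0000, p = 1.000000, fail to reject H0.


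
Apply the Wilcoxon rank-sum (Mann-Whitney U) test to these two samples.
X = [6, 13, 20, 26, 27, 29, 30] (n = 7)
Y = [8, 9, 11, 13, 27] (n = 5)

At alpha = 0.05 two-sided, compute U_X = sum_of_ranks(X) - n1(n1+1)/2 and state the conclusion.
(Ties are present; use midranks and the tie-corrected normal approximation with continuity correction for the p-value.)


Step 1: Combine and sort all 12 observations; assign midranks.
sorted (value, group): (6,X), (8,Y), (9,Y), (11,Y), (13,X), (13,Y), (20,X), (26,X), (27,X), (27,Y), (29,X), (30,X)
ranks: 6->1, 8->2, 9->3, 11->4, 13->5.5, 13->5.5, 20->7, 26->8, 27->9.5, 27->9.5, 29->11, 30->12
Step 2: Rank sum for X: R1 = 1 + 5.5 + 7 + 8 + 9.5 + 11 + 12 = 54.
Step 3: U_X = R1 - n1(n1+1)/2 = 54 - 7*8/2 = 54 - 28 = 26.
       U_Y = n1*n2 - U_X = 35 - 26 = 9.
Step 4: Ties are present, so use the tie-corrected normal approximation (with continuity correction) for the p-value.
Step 5: p-value = 0.192314; compare to alpha = 0.05. fail to reject H0.

U_X = 26, p = 0.192314, fail to reject H0 at alpha = 0.05.


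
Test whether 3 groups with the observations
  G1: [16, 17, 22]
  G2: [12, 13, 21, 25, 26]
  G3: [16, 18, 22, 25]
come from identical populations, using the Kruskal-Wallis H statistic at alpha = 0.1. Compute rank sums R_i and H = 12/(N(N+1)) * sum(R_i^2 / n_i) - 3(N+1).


Step 1: Combine all N = 12 observations and assign midranks.
sorted (value, group, rank): (12,G2,1), (13,G2,2), (16,G1,3.5), (16,G3,3.5), (17,G1,5), (18,G3,6), (21,G2,7), (22,G1,8.5), (22,G3,8.5), (25,G2,10.5), (25,G3,10.5), (26,G2,12)
Step 2: Sum ranks within each group.
R_1 = 17 (n_1 = 3)
R_2 = 32.5 (n_2 = 5)
R_3 = 28.5 (n_3 = 4)
Step 3: H = 12/(N(N+1)) * sum(R_i^2/n_i) - 3(N+1)
     = 12/(12*13) * (17^2/3 + 32.5^2/5 + 28.5^2/4) - 3*13
     = 0.076923 * 510.646 - 39
     = 0.280449.
Step 4: Ties present; correction factor C = 1 - 18/(12^3 - 12) = 0.989510. Corrected H = 0.280449 / 0.989510 = 0.283422.
Step 5: Under H0, H ~ chi^2(2); p-value = 0.867872.
Step 6: alpha = 0.1. fail to reject H0.

H = 0.2834, df = 2, p = 0.867872, fail to reject H0.


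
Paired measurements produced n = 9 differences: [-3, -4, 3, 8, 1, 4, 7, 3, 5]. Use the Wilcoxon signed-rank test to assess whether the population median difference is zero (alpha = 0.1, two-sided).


Step 1: Drop any zero differences (none here) and take |d_i|.
|d| = [3, 4, 3, 8, 1, 4, 7, 3, 5]
Step 2: Midrank |d_i| (ties get averaged ranks).
ranks: |3|->3, |4|->5.5, |3|->3, |8|->9, |1|->1, |4|->5.5, |7|->8, |3|->3, |5|->7
Step 3: Attach original signs; sum ranks with positive sign and with negative sign.
W+ = 3 + 9 + 1 + 5.5 + 8 + 3 + 7 = 36.5
W- = 3 + 5.5 = 8.5
(Check: W+ + W- = 45 should equal n(n+1)/2 = 45.)
Step 4: Test statistic W = min(W+, W-) = 8.5.
Step 5: Ties in |d|, so use the tie-corrected normal approximation.
        E[W] = n(n+1)/4 = 9*10/4 = 22.5.
        Tie groups: |d|=3 (t=3), |d|=4 (t=2); sum(t^3 - t) = 30.
        Var[W] = n(n+1)(2n+1)/24 - sum(t^3-t)/48 = 1710/24 - 30/48 = 70.625.
        z = (W - E[W]) / sqrt(Var[W]) = (8.5 - 22.5) / 8.4039 = -1.6659.
        Two-sided p = 2*Phi(z) = 0.095733.
Step 6: alpha = 0.1. reject H0.

W+ = 36.5, W- = 8.5, W = min = 8.5, p = 0.095733, reject H0.


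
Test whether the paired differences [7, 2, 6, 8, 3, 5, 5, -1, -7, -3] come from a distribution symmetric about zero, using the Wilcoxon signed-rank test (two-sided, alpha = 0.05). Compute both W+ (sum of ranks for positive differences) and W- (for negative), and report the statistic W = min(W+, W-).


Step 1: Drop any zero differences (none here) and take |d_i|.
|d| = [7, 2, 6, 8, 3, 5, 5, 1, 7, 3]
Step 2: Midrank |d_i| (ties get averaged ranks).
ranks: |7|->8.5, |2|->2, |6|->7, |8|->10, |3|->3.5, |5|->5.5, |5|->5.5, |1|->1, |7|->8.5, |3|->3.5
Step 3: Attach original signs; sum ranks with positive sign and with negative sign.
W+ = 8.5 + 2 + 7 + 10 + 3.5 + 5.5 + 5.5 = 42
W- = 1 + 8.5 + 3.5 = 13
(Check: W+ + W- = 55 should equal n(n+1)/2 = 55.)
Step 4: Test statistic W = min(W+, W-) = 13.
Step 5: Ties in |d|, so use the tie-corrected normal approximation.
        E[W] = n(n+1)/4 = 10*11/4 = 27.5.
        Tie groups: |d|=3 (t=2), |d|=5 (t=2), |d|=7 (t=2); sum(t^3 - t) = 18.
        Var[W] = n(n+1)(2n+1)/24 - sum(t^3-t)/48 = 2310/24 - 18/48 = 95.875.
        z = (W - E[W]) / sqrt(Var[W]) = (13 - 27.5) / 9.7916 = -1.4809.
        Two-sided p = 2*Phi(z) = 0.138643.
Step 6: alpha = 0.05. fail to reject H0.

W+ = 42, W- = 13, W = min = 13, p = 0.138643, fail to reject H0.


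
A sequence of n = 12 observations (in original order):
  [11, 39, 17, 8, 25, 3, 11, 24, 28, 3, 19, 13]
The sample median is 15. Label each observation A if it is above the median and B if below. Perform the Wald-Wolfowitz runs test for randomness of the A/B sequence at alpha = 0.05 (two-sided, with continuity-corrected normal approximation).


Step 1: Compute median = 15; label A = above, B = below.
Labels in order: BAABABBAABAB  (n_A = 6, n_B = 6)
Step 2: Count runs R = 9.
Step 3: Under H0 (random ordering), E[R] = 2*n_A*n_B/(n_A+n_B) + 1 = 2*6*6/12 + 1 = 7.0000.
        Var[R] = 2*n_A*n_B*(2*n_A*n_B - n_A - n_B) / ((n_A+n_B)^2 * (n_A+n_B-1)) = 4320/1584 = 2.7273.
        SD[R] = 1.6514.
Step 4: Continuity-corrected z = (R - 0.5 - E[R]) / SD[R] = (9 - 0.5 - 7.0000) / 1.6514 = 0.9083.
Step 5: Two-sided p-value via normal approximation = 2*(1 - Phi(|z|)) = 0.363722.
Step 6: alpha = 0.05. fail to reject H0.

R = 9, z = 0.9083, p = 0.363722, fail to reject H0.


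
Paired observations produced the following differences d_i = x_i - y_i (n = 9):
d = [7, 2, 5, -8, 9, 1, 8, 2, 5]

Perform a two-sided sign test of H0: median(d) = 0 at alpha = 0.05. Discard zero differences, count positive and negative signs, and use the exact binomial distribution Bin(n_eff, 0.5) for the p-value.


Step 1: Discard zero differences. Original n = 9; n_eff = number of nonzero differences = 9.
Nonzero differences (with sign): +7, +2, +5, -8, +9, +1, +8, +2, +5
Step 2: Count signs: positive = 8, negative = 1.
Step 3: Under H0: P(positive) = 0.5, so the number of positives S ~ Bin(9, 0.5).
Step 4: Two-sided exact p-value = sum of Bin(9,0.5) probabilities at or below the observed probability = 0.039062.
Step 5: alpha = 0.05. reject H0.

n_eff = 9, pos = 8, neg = 1, p = 0.039062, reject H0.


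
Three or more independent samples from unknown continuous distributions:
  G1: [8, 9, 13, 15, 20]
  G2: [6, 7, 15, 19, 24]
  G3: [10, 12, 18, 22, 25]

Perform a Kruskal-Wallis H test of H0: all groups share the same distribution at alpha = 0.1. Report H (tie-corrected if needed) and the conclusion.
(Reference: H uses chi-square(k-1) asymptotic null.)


Step 1: Combine all N = 15 observations and assign midranks.
sorted (value, group, rank): (6,G2,1), (7,G2,2), (8,G1,3), (9,G1,4), (10,G3,5), (12,G3,6), (13,G1,7), (15,G1,8.5), (15,G2,8.5), (18,G3,10), (19,G2,11), (20,G1,12), (22,G3,13), (24,G2,14), (25,G3,15)
Step 2: Sum ranks within each group.
R_1 = 34.5 (n_1 = 5)
R_2 = 36.5 (n_2 = 5)
R_3 = 49 (n_3 = 5)
Step 3: H = 12/(N(N+1)) * sum(R_i^2/n_i) - 3(N+1)
     = 12/(15*16) * (34.5^2/5 + 36.5^2/5 + 49^2/5) - 3*16
     = 0.050000 * 984.7 - 48
     = 1.235000.
Step 4: Ties present; correction factor C = 1 - 6/(15^3 - 15) = 0.998214. Corrected H = 1.235000 / 0.998214 = 1.237209.
Step 5: Under H0, H ~ chi^2(2); p-value = 0.538696.
Step 6: alpha = 0.1. fail to reject H0.

H = 1.2372, df = 2, p = 0.538696, fail to reject H0.


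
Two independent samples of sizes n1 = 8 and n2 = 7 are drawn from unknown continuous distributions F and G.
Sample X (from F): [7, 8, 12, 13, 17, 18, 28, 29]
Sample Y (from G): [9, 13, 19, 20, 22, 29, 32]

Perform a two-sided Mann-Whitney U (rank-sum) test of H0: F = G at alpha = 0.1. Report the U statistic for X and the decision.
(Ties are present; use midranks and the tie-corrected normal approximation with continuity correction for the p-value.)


Step 1: Combine and sort all 15 observations; assign midranks.
sorted (value, group): (7,X), (8,X), (9,Y), (12,X), (13,X), (13,Y), (17,X), (18,X), (19,Y), (20,Y), (22,Y), (28,X), (29,X), (29,Y), (32,Y)
ranks: 7->1, 8->2, 9->3, 12->4, 13->5.5, 13->5.5, 17->7, 18->8, 19->9, 20->10, 22->11, 28->12, 29->13.5, 29->13.5, 32->15
Step 2: Rank sum for X: R1 = 1 + 2 + 4 + 5.5 + 7 + 8 + 12 + 13.5 = 53.
Step 3: U_X = R1 - n1(n1+1)/2 = 53 - 8*9/2 = 53 - 36 = 17.
       U_Y = n1*n2 - U_X = 56 - 17 = 39.
Step 4: Ties are present, so use the tie-corrected normal approximation (with continuity correction) for the p-value.
Step 5: p-value = 0.223485; compare to alpha = 0.1. fail to reject H0.

U_X = 17, p = 0.223485, fail to reject H0 at alpha = 0.1.


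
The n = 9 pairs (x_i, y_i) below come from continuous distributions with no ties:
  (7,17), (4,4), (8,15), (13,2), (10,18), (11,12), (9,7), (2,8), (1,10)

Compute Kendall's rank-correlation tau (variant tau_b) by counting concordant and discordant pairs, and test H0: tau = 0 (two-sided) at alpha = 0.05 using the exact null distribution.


Step 1: Enumerate the 36 unordered pairs (i,j) with i<j and classify each by sign(x_j-x_i) * sign(y_j-y_i).
  (1,2):dx=-3,dy=-13->C; (1,3):dx=+1,dy=-2->D; (1,4):dx=+6,dy=-15->D; (1,5):dx=+3,dy=+1->C
  (1,6):dx=+4,dy=-5->D; (1,7):dx=+2,dy=-10->D; (1,8):dx=-5,dy=-9->C; (1,9):dx=-6,dy=-7->C
  (2,3):dx=+4,dy=+11->C; (2,4):dx=+9,dy=-2->D; (2,5):dx=+6,dy=+14->C; (2,6):dx=+7,dy=+8->C
  (2,7):dx=+5,dy=+3->C; (2,8):dx=-2,dy=+4->D; (2,9):dx=-3,dy=+6->D; (3,4):dx=+5,dy=-13->D
  (3,5):dx=+2,dy=+3->C; (3,6):dx=+3,dy=-3->D; (3,7):dx=+1,dy=-8->D; (3,8):dx=-6,dy=-7->C
  (3,9):dx=-7,dy=-5->C; (4,5):dx=-3,dy=+16->D; (4,6):dx=-2,dy=+10->D; (4,7):dx=-4,dy=+5->D
  (4,8):dx=-11,dy=+6->D; (4,9):dx=-12,dy=+8->D; (5,6):dx=+1,dy=-6->D; (5,7):dx=-1,dy=-11->C
  (5,8):dx=-8,dy=-10->C; (5,9):dx=-9,dy=-8->C; (6,7):dx=-2,dy=-5->C; (6,8):dx=-9,dy=-4->C
  (6,9):dx=-10,dy=-2->C; (7,8):dx=-7,dy=+1->D; (7,9):dx=-8,dy=+3->D; (8,9):dx=-1,dy=+2->D
Step 2: C = 17, D = 19, total pairs = 36.
Step 3: tau = (C - D)/(n(n-1)/2) = (17 - 19)/36 = -0.055556.
Step 4: Exact two-sided p-value (enumerate n! = 362880 permutations of y under H0): p = 0.919455.
Step 5: alpha = 0.05. fail to reject H0.

tau_b = -0.0556 (C=17, D=19), p = 0.919455, fail to reject H0.


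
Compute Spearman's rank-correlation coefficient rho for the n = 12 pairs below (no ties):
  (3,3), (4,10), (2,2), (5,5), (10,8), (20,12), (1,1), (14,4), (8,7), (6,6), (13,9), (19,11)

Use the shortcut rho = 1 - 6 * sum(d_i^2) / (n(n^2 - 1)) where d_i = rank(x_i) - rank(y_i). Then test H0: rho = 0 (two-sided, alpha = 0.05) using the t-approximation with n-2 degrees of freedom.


Step 1: Rank x and y separately (midranks; no ties here).
rank(x): 3->3, 4->4, 2->2, 5->5, 10->8, 20->12, 1->1, 14->10, 8->7, 6->6, 13->9, 19->11
rank(y): 3->3, 10->10, 2->2, 5->5, 8->8, 12->12, 1->1, 4->4, 7->7, 6->6, 9->9, 11->11
Step 2: d_i = R_x(i) - R_y(i); compute d_i^2.
  (3-3)^2=0, (4-10)^2=36, (2-2)^2=0, (5-5)^2=0, (8-8)^2=0, (12-12)^2=0, (1-1)^2=0, (10-4)^2=36, (7-7)^2=0, (6-6)^2=0, (9-9)^2=0, (11-11)^2=0
sum(d^2) = 72.
Step 3: rho = 1 - 6*72 / (12*(12^2 - 1)) = 1 - 432/1716 = 0.748252.
Step 4: Under H0, t = rho * sqrt((n-2)/(1-rho^2)) = 3.5667 ~ t(10).
Step 5: Two-sided p-value from the t-distribution with 10 df = 0.005124.
Step 6: alpha = 0.05. reject H0.

rho = 0.7483, p = 0.005124, reject H0 at alpha = 0.05.


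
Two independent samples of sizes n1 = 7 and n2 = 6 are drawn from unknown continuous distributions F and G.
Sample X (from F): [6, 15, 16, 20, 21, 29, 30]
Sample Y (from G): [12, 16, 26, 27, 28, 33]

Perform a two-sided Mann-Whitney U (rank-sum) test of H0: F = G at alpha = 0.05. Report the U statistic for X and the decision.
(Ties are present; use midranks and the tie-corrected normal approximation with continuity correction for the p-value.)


Step 1: Combine and sort all 13 observations; assign midranks.
sorted (value, group): (6,X), (12,Y), (15,X), (16,X), (16,Y), (20,X), (21,X), (26,Y), (27,Y), (28,Y), (29,X), (30,X), (33,Y)
ranks: 6->1, 12->2, 15->3, 16->4.5, 16->4.5, 20->6, 21->7, 26->8, 27->9, 28->10, 29->11, 30->12, 33->13
Step 2: Rank sum for X: R1 = 1 + 3 + 4.5 + 6 + 7 + 11 + 12 = 44.5.
Step 3: U_X = R1 - n1(n1+1)/2 = 44.5 - 7*8/2 = 44.5 - 28 = 16.5.
       U_Y = n1*n2 - U_X = 42 - 16.5 = 25.5.
Step 4: Ties are present, so use the tie-corrected normal approximation (with continuity correction) for the p-value.
Step 5: p-value = 0.567176; compare to alpha = 0.05. fail to reject H0.

U_X = 16.5, p = 0.567176, fail to reject H0 at alpha = 0.05.


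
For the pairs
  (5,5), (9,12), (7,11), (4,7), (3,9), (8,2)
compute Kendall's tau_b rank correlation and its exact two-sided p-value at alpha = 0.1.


Step 1: Enumerate the 15 unordered pairs (i,j) with i<j and classify each by sign(x_j-x_i) * sign(y_j-y_i).
  (1,2):dx=+4,dy=+7->C; (1,3):dx=+2,dy=+6->C; (1,4):dx=-1,dy=+2->D; (1,5):dx=-2,dy=+4->D
  (1,6):dx=+3,dy=-3->D; (2,3):dx=-2,dy=-1->C; (2,4):dx=-5,dy=-5->C; (2,5):dx=-6,dy=-3->C
  (2,6):dx=-1,dy=-10->C; (3,4):dx=-3,dy=-4->C; (3,5):dx=-4,dy=-2->C; (3,6):dx=+1,dy=-9->D
  (4,5):dx=-1,dy=+2->D; (4,6):dx=+4,dy=-5->D; (5,6):dx=+5,dy=-7->D
Step 2: C = 8, D = 7, total pairs = 15.
Step 3: tau = (C - D)/(n(n-1)/2) = (8 - 7)/15 = 0.066667.
Step 4: Exact two-sided p-value (enumerate n! = 720 permutations of y under H0): p = 1.000000.
Step 5: alpha = 0.1. fail to reject H0.

tau_b = 0.0667 (C=8, D=7), p = 1.000000, fail to reject H0.


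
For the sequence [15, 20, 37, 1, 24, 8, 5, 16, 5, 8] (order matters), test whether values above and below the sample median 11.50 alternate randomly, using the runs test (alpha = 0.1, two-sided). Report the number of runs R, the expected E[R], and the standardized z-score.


Step 1: Compute median = 11.50; label A = above, B = below.
Labels in order: AAABABBABB  (n_A = 5, n_B = 5)
Step 2: Count runs R = 6.
Step 3: Under H0 (random ordering), E[R] = 2*n_A*n_B/(n_A+n_B) + 1 = 2*5*5/10 + 1 = 6.0000.
        Var[R] = 2*n_A*n_B*(2*n_A*n_B - n_A - n_B) / ((n_A+n_B)^2 * (n_A+n_B-1)) = 2000/900 = 2.2222.
        SD[R] = 1.4907.
Step 4: R = E[R], so z = 0 with no continuity correction.
Step 5: Two-sided p-value via normal approximation = 2*(1 - Phi(|z|)) = 1.000000.
Step 6: alpha = 0.1. fail to reject H0.

R = 6, z = 0.0000, p = 1.000000, fail to reject H0.


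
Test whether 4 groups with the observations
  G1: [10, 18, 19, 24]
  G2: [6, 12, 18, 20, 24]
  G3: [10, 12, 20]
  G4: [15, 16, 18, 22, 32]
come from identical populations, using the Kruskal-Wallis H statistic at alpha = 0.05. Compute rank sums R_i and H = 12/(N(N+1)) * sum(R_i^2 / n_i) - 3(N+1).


Step 1: Combine all N = 17 observations and assign midranks.
sorted (value, group, rank): (6,G2,1), (10,G1,2.5), (10,G3,2.5), (12,G2,4.5), (12,G3,4.5), (15,G4,6), (16,G4,7), (18,G1,9), (18,G2,9), (18,G4,9), (19,G1,11), (20,G2,12.5), (20,G3,12.5), (22,G4,14), (24,G1,15.5), (24,G2,15.5), (32,G4,17)
Step 2: Sum ranks within each group.
R_1 = 38 (n_1 = 4)
R_2 = 42.5 (n_2 = 5)
R_3 = 19.5 (n_3 = 3)
R_4 = 53 (n_4 = 5)
Step 3: H = 12/(N(N+1)) * sum(R_i^2/n_i) - 3(N+1)
     = 12/(17*18) * (38^2/4 + 42.5^2/5 + 19.5^2/3 + 53^2/5) - 3*18
     = 0.039216 * 1410.8 - 54
     = 1.325490.
Step 4: Ties present; correction factor C = 1 - 48/(17^3 - 17) = 0.990196. Corrected H = 1.325490 / 0.990196 = 1.338614.
Step 5: Under H0, H ~ chi^2(3); p-value = 0.719985.
Step 6: alpha = 0.05. fail to reject H0.

H = 1.3386, df = 3, p = 0.719985, fail to reject H0.


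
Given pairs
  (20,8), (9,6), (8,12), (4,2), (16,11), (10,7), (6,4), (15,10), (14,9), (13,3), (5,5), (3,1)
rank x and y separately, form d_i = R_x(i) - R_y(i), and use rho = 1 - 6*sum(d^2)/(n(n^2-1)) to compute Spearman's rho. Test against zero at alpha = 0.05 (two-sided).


Step 1: Rank x and y separately (midranks; no ties here).
rank(x): 20->12, 9->6, 8->5, 4->2, 16->11, 10->7, 6->4, 15->10, 14->9, 13->8, 5->3, 3->1
rank(y): 8->8, 6->6, 12->12, 2->2, 11->11, 7->7, 4->4, 10->10, 9->9, 3->3, 5->5, 1->1
Step 2: d_i = R_x(i) - R_y(i); compute d_i^2.
  (12-8)^2=16, (6-6)^2=0, (5-12)^2=49, (2-2)^2=0, (11-11)^2=0, (7-7)^2=0, (4-4)^2=0, (10-10)^2=0, (9-9)^2=0, (8-3)^2=25, (3-5)^2=4, (1-1)^2=0
sum(d^2) = 94.
Step 3: rho = 1 - 6*94 / (12*(12^2 - 1)) = 1 - 564/1716 = 0.671329.
Step 4: Under H0, t = rho * sqrt((n-2)/(1-rho^2)) = 2.8643 ~ t(10).
Step 5: Two-sided p-value from the t-distribution with 10 df = 0.016831.
Step 6: alpha = 0.05. reject H0.

rho = 0.6713, p = 0.016831, reject H0 at alpha = 0.05.


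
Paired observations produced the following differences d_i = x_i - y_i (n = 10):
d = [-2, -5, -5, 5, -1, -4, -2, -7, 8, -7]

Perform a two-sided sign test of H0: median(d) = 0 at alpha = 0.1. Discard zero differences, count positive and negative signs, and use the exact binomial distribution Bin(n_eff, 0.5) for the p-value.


Step 1: Discard zero differences. Original n = 10; n_eff = number of nonzero differences = 10.
Nonzero differences (with sign): -2, -5, -5, +5, -1, -4, -2, -7, +8, -7
Step 2: Count signs: positive = 2, negative = 8.
Step 3: Under H0: P(positive) = 0.5, so the number of positives S ~ Bin(10, 0.5).
Step 4: Two-sided exact p-value = sum of Bin(10,0.5) probabilities at or below the observed probability = 0.109375.
Step 5: alpha = 0.1. fail to reject H0.

n_eff = 10, pos = 2, neg = 8, p = 0.109375, fail to reject H0.


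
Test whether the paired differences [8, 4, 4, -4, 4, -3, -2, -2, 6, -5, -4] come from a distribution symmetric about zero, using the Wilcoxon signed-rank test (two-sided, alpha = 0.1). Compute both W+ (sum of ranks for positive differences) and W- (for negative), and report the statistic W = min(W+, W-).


Step 1: Drop any zero differences (none here) and take |d_i|.
|d| = [8, 4, 4, 4, 4, 3, 2, 2, 6, 5, 4]
Step 2: Midrank |d_i| (ties get averaged ranks).
ranks: |8|->11, |4|->6, |4|->6, |4|->6, |4|->6, |3|->3, |2|->1.5, |2|->1.5, |6|->10, |5|->9, |4|->6
Step 3: Attach original signs; sum ranks with positive sign and with negative sign.
W+ = 11 + 6 + 6 + 6 + 10 = 39
W- = 6 + 3 + 1.5 + 1.5 + 9 + 6 = 27
(Check: W+ + W- = 66 should equal n(n+1)/2 = 66.)
Step 4: Test statistic W = min(W+, W-) = 27.
Step 5: Ties in |d|, so use the tie-corrected normal approximation.
        E[W] = n(n+1)/4 = 11*12/4 = 33.
        Tie groups: |d|=2 (t=2), |d|=4 (t=5); sum(t^3 - t) = 126.
        Var[W] = n(n+1)(2n+1)/24 - sum(t^3-t)/48 = 3036/24 - 126/48 = 123.875.
        z = (W - E[W]) / sqrt(Var[W]) = (27 - 33) / 11.1299 = -0.5391.
        Two-sided p = 2*Phi(z) = 0.589826.
Step 6: alpha = 0.1. fail to reject H0.

W+ = 39, W- = 27, W = min = 27, p = 0.589826, fail to reject H0.


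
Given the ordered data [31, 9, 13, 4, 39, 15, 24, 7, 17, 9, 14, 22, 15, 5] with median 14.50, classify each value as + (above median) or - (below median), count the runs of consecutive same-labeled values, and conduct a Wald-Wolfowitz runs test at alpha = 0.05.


Step 1: Compute median = 14.50; label A = above, B = below.
Labels in order: ABBBAAABABBAAB  (n_A = 7, n_B = 7)
Step 2: Count runs R = 8.
Step 3: Under H0 (random ordering), E[R] = 2*n_A*n_B/(n_A+n_B) + 1 = 2*7*7/14 + 1 = 8.0000.
        Var[R] = 2*n_A*n_B*(2*n_A*n_B - n_A - n_B) / ((n_A+n_B)^2 * (n_A+n_B-1)) = 8232/2548 = 3.2308.
        SD[R] = 1.7974.
Step 4: R = E[R], so z = 0 with no continuity correction.
Step 5: Two-sided p-value via normal approximation = 2*(1 - Phi(|z|)) = 1.000000.
Step 6: alpha = 0.05. fail to reject H0.

R = 8, z = 0.0000, p = 1.000000, fail to reject H0.


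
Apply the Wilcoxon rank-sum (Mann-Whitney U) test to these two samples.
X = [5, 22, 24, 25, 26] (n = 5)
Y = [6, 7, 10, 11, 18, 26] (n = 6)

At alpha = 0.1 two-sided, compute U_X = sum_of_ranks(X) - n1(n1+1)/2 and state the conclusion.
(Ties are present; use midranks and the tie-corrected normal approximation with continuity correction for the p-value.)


Step 1: Combine and sort all 11 observations; assign midranks.
sorted (value, group): (5,X), (6,Y), (7,Y), (10,Y), (11,Y), (18,Y), (22,X), (24,X), (25,X), (26,X), (26,Y)
ranks: 5->1, 6->2, 7->3, 10->4, 11->5, 18->6, 22->7, 24->8, 25->9, 26->10.5, 26->10.5
Step 2: Rank sum for X: R1 = 1 + 7 + 8 + 9 + 10.5 = 35.5.
Step 3: U_X = R1 - n1(n1+1)/2 = 35.5 - 5*6/2 = 35.5 - 15 = 20.5.
       U_Y = n1*n2 - U_X = 30 - 20.5 = 9.5.
Step 4: Ties are present, so use the tie-corrected normal approximation (with continuity correction) for the p-value.
Step 5: p-value = 0.360216; compare to alpha = 0.1. fail to reject H0.

U_X = 20.5, p = 0.360216, fail to reject H0 at alpha = 0.1.


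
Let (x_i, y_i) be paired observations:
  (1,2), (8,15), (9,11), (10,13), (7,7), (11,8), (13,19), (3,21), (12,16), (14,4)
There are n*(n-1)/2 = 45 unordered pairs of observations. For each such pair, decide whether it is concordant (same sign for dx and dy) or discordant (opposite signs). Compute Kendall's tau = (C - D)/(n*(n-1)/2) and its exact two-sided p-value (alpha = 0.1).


Step 1: Enumerate the 45 unordered pairs (i,j) with i<j and classify each by sign(x_j-x_i) * sign(y_j-y_i).
  (1,2):dx=+7,dy=+13->C; (1,3):dx=+8,dy=+9->C; (1,4):dx=+9,dy=+11->C; (1,5):dx=+6,dy=+5->C
  (1,6):dx=+10,dy=+6->C; (1,7):dx=+12,dy=+17->C; (1,8):dx=+2,dy=+19->C; (1,9):dx=+11,dy=+14->C
  (1,10):dx=+13,dy=+2->C; (2,3):dx=+1,dy=-4->D; (2,4):dx=+2,dy=-2->D; (2,5):dx=-1,dy=-8->C
  (2,6):dx=+3,dy=-7->D; (2,7):dx=+5,dy=+4->C; (2,8):dx=-5,dy=+6->D; (2,9):dx=+4,dy=+1->C
  (2,10):dx=+6,dy=-11->D; (3,4):dx=+1,dy=+2->C; (3,5):dx=-2,dy=-4->C; (3,6):dx=+2,dy=-3->D
  (3,7):dx=+4,dy=+8->C; (3,8):dx=-6,dy=+10->D; (3,9):dx=+3,dy=+5->C; (3,10):dx=+5,dy=-7->D
  (4,5):dx=-3,dy=-6->C; (4,6):dx=+1,dy=-5->D; (4,7):dx=+3,dy=+6->C; (4,8):dx=-7,dy=+8->D
  (4,9):dx=+2,dy=+3->C; (4,10):dx=+4,dy=-9->D; (5,6):dx=+4,dy=+1->C; (5,7):dx=+6,dy=+12->C
  (5,8):dx=-4,dy=+14->D; (5,9):dx=+5,dy=+9->C; (5,10):dx=+7,dy=-3->D; (6,7):dx=+2,dy=+11->C
  (6,8):dx=-8,dy=+13->D; (6,9):dx=+1,dy=+8->C; (6,10):dx=+3,dy=-4->D; (7,8):dx=-10,dy=+2->D
  (7,9):dx=-1,dy=-3->C; (7,10):dx=+1,dy=-15->D; (8,9):dx=+9,dy=-5->D; (8,10):dx=+11,dy=-17->D
  (9,10):dx=+2,dy=-12->D
Step 2: C = 25, D = 20, total pairs = 45.
Step 3: tau = (C - D)/(n(n-1)/2) = (25 - 20)/45 = 0.111111.
Step 4: Exact two-sided p-value (enumerate n! = 3628800 permutations of y under H0): p = 0.727490.
Step 5: alpha = 0.1. fail to reject H0.

tau_b = 0.1111 (C=25, D=20), p = 0.727490, fail to reject H0.


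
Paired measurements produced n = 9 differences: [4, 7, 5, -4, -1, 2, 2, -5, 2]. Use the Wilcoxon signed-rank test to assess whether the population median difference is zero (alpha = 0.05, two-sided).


Step 1: Drop any zero differences (none here) and take |d_i|.
|d| = [4, 7, 5, 4, 1, 2, 2, 5, 2]
Step 2: Midrank |d_i| (ties get averaged ranks).
ranks: |4|->5.5, |7|->9, |5|->7.5, |4|->5.5, |1|->1, |2|->3, |2|->3, |5|->7.5, |2|->3
Step 3: Attach original signs; sum ranks with positive sign and with negative sign.
W+ = 5.5 + 9 + 7.5 + 3 + 3 + 3 = 31
W- = 5.5 + 1 + 7.5 = 14
(Check: W+ + W- = 45 should equal n(n+1)/2 = 45.)
Step 4: Test statistic W = min(W+, W-) = 14.
Step 5: Ties in |d|, so use the tie-corrected normal approximation.
        E[W] = n(n+1)/4 = 9*10/4 = 22.5.
        Tie groups: |d|=2 (t=3), |d|=4 (t=2), |d|=5 (t=2); sum(t^3 - t) = 36.
        Var[W] = n(n+1)(2n+1)/24 - sum(t^3-t)/48 = 1710/24 - 36/48 = 70.5.
        z = (W - E[W]) / sqrt(Var[W]) = (14 - 22.5) / 8.3964 = -1.0123.
        Two-sided p = 2*Phi(z) = 0.311378.
Step 6: alpha = 0.05. fail to reject H0.

W+ = 31, W- = 14, W = min = 14, p = 0.311378, fail to reject H0.
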